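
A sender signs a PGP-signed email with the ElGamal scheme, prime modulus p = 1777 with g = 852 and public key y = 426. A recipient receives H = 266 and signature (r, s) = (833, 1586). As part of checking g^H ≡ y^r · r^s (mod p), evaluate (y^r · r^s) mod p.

Squares mod 1777: 426^1≡426, 426^2≡222, 426^4≡1305, 426^8≡659, 426^16≡693, 426^32≡459, 426^64≡995, 426^128≡236, 426^256≡609, 426^512≡1265
833 = 512 + 256 + 64 + 1, so 426^833 ≡ 1265·609·995·426 ≡ 859 (mod 1777)
Squares mod 1777: 833^1≡833, 833^2≡859, 833^4≡426, 833^8≡222, 833^16≡1305, 833^32≡659, 833^64≡693, 833^128≡459, 833^256≡995, 833^512≡236, 833^1024≡609
1586 = 1024 + 512 + 32 + 16 + 2, so 833^1586 ≡ 609·236·659·1305·859 ≡ 659 (mod 1777)
y^r · r^s ≡ 859·659 = 566081 ≡ 995 (mod 1777)

995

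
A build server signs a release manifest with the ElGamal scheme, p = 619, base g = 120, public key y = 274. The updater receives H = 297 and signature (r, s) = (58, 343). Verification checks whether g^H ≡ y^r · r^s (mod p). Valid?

no

Left side g^H mod p:
Squares mod 619: 120^1≡120, 120^2≡163, 120^4≡571, 120^8≡447, 120^16≡491, 120^32≡290, 120^64≡535, 120^128≡247, 120^256≡347
297 = 256 + 32 + 8 + 1, so 120^297 ≡ 347·290·447·120 ≡ 542 (mod 619)
Right side y^r · r^s mod p:
Squares mod 619: 274^1≡274, 274^2≡177, 274^4≡379, 274^8≡33, 274^16≡470, 274^32≡536
58 = 32 + 16 + 8 + 2, so 274^58 ≡ 536·470·33·177 ≡ 204 (mod 619)
Squares mod 619: 58^1≡58, 58^2≡269, 58^4≡557, 58^8≡130, 58^16≡187, 58^32≡305, 58^64≡175, 58^128≡294, 58^256≡395
343 = 256 + 64 + 16 + 4 + 2 + 1, so 58^343 ≡ 395·175·187·557·269·58 ≡ 337 (mod 619)
204·337 = 68748 ≡ 39 (mod 619)
542 ≠ 39, so verification fails.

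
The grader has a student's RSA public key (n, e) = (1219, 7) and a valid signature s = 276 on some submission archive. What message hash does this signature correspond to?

184

s^2 ≡ 276^2 = 76176 ≡ 598
s^4 ≡ 598^2 = 357604 ≡ 437
7 = 4 + 2 + 1, so s^7 ≡ 437·598·276 ≡ 184 (mod 1219)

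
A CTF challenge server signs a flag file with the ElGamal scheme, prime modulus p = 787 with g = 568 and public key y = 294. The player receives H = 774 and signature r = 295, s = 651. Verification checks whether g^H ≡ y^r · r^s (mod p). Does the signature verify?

Left side g^H mod p:
568^2 = 322624 ≡ 741
568^4 ≡ 741^2 = 549081 ≡ 542
568^8 ≡ 542^2 = 293764 ≡ 213
568^16 ≡ 213^2 = 45369 ≡ 510
568^32 ≡ 510^2 = 260100 ≡ 390
568^64 ≡ 390^2 = 152100 ≡ 209
568^128 ≡ 209^2 = 43681 ≡ 396
568^256 ≡ 396^2 = 156816 ≡ 203
568^512 ≡ 203^2 = 41209 ≡ 285
774 = 512 + 256 + 4 + 2, so 568^774 ≡ 285·203·542·741 ≡ 285 (mod 787)
Right side y^r · r^s mod p:
294^2 = 86436 ≡ 653
294^4 ≡ 653^2 = 426409 ≡ 642
294^8 ≡ 642^2 = 412164 ≡ 563
294^16 ≡ 563^2 = 316969 ≡ 595
294^32 ≡ 595^2 = 354025 ≡ 662
294^64 ≡ 662^2 = 438244 ≡ 672
294^128 ≡ 672^2 = 451584 ≡ 633
294^256 ≡ 633^2 = 400689 ≡ 106
295 = 256 + 32 + 4 + 2 + 1, so 294^295 ≡ 106·662·642·653·294 ≡ 239 (mod 787)
295^2 = 87025 ≡ 455
295^4 ≡ 455^2 = 207025 ≡ 44
295^8 ≡ 44^2 = 1936 ≡ 362
295^16 ≡ 362^2 = 131044 ≡ 402
295^32 ≡ 402^2 = 161604 ≡ 269
295^64 ≡ 269^2 = 72361 ≡ 744
295^128 ≡ 744^2 = 553536 ≡ 275
295^256 ≡ 275^2 = 75625 ≡ 73
295^512 ≡ 73^2 = 5329 ≡ 607
651 = 512 + 128 + 8 + 2 + 1, so 295^651 ≡ 607·275·362·455·295 ≡ 161 (mod 787)
239·161 = 38479 ≡ 703 (mod 787)
285 ≠ 703, so verification fails.

does not verify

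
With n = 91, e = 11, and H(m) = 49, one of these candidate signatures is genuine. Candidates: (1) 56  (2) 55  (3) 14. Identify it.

1

Candidate 1: Squares mod 91: 56^1≡56, 56^2≡42, 56^4≡35, 56^8≡42; 11 = 8 + 2 + 1, so 56^11 ≡ 42·42·56 ≡ 49 (mod 91)
  → matches H(m) = 49
Candidate 2: Squares mod 91: 55^1≡55, 55^2≡22, 55^4≡29, 55^8≡22; 11 = 8 + 2 + 1, so 55^11 ≡ 22·22·55 ≡ 48 (mod 91)
Candidate 3: Squares mod 91: 14^1≡14, 14^2≡14, 14^4≡14, 14^8≡14; 11 = 8 + 2 + 1, so 14^11 ≡ 14·14·14 ≡ 14 (mod 91)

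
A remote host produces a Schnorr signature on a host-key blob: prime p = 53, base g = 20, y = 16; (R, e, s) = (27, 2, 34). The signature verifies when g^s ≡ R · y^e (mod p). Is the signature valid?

invalid

g^s mod p:
Squares mod 53: 20^1≡20, 20^2≡29, 20^4≡46, 20^8≡49, 20^16≡16, 20^32≡44
34 = 32 + 2, so 20^34 ≡ 44·29 ≡ 4 (mod 53)
R · y^e mod p:
Squares mod 53: 16^1≡16, 16^2≡44
16^2 ≡ 44 (mod 53)
27·44 = 1188 ≡ 22 (mod 53)
4 ≠ 22; the check fails.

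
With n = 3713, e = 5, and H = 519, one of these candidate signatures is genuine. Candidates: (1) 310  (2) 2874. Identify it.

1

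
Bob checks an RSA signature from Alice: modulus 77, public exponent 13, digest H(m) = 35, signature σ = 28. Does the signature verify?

Squares mod 77: σ^1≡28, σ^2≡14, σ^4≡42, σ^8≡70
13 = 8 + 4 + 1, so σ^13 ≡ 70·42·28 ≡ 7 (mod 77)
The recovered value 7 does not match the digest 35.

does not verify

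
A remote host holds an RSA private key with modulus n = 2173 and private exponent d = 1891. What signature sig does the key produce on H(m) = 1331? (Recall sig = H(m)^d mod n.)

Squares mod 2173: (H(m))^1≡1331, (H(m))^2≡566, (H(m))^4≡925, (H(m))^8≡1636, (H(m))^16≡1533, (H(m))^32≡1076, (H(m))^64≡1740, (H(m))^128≡611, (H(m))^256≡1738, (H(m))^512≡174, (H(m))^1024≡2027
1891 = 1024 + 512 + 256 + 64 + 32 + 2 + 1, so (H(m))^1891 ≡ 2027·174·1738·1740·1076·566·1331 ≡ 567 (mod 2173)

567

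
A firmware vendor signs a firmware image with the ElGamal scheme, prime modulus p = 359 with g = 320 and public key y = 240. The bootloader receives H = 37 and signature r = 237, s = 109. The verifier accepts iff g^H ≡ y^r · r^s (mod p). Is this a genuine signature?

genuine

Left side g^H mod p:
Squares mod 359: 320^1≡320, 320^2≡85, 320^4≡45, 320^8≡230, 320^16≡127, 320^32≡333
37 = 32 + 4 + 1, so 320^37 ≡ 333·45·320 ≡ 37 (mod 359)
Right side y^r · r^s mod p:
Squares mod 359: 240^1≡240, 240^2≡160, 240^4≡111, 240^8≡115, 240^16≡301, 240^32≡133, 240^64≡98, 240^128≡270
237 = 128 + 64 + 32 + 8 + 4 + 1, so 240^237 ≡ 270·98·133·115·111·240 ≡ 230 (mod 359)
Squares mod 359: 237^1≡237, 237^2≡165, 237^4≡300, 237^8≡250, 237^16≡34, 237^32≡79, 237^64≡138
109 = 64 + 32 + 8 + 4 + 1, so 237^109 ≡ 138·79·250·300·237 ≡ 214 (mod 359)
230·214 = 49220 ≡ 37 (mod 359)
37 ≡ 37 (mod 359), so the signature is genuine.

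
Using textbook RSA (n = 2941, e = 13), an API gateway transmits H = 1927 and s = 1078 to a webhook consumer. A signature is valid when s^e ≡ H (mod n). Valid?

yes

s^13 mod 2941 = 1927
1927 = H, so the signature checks out.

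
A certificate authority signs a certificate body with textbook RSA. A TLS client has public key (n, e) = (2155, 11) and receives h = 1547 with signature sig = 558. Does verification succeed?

passes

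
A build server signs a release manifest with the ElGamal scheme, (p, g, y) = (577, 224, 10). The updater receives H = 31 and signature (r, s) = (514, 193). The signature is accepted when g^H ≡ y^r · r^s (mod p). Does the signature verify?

verifies

Left side g^H mod p:
Squares mod 577: 224^1≡224, 224^2≡554, 224^4≡529, 224^8≡573, 224^16≡16
31 = 16 + 8 + 4 + 2 + 1, so 224^31 ≡ 16·573·529·554·224 ≡ 166 (mod 577)
Right side y^r · r^s mod p:
Squares mod 577: 10^1≡10, 10^2≡100, 10^4≡191, 10^8≡130, 10^16≡167, 10^32≡193, 10^64≡321, 10^128≡335, 10^256≡287, 10^512≡435
514 = 512 + 2, so 10^514 ≡ 435·100 ≡ 225 (mod 577)
Squares mod 577: 514^1≡514, 514^2≡507, 514^4≡284, 514^8≡453, 514^16≡374, 514^32≡242, 514^64≡287, 514^128≡435
193 = 128 + 64 + 1, so 514^193 ≡ 435·287·514 ≡ 429 (mod 577)
225·429 = 96525 ≡ 166 (mod 577)
166 ≡ 166 (mod 577), so the signature is genuine.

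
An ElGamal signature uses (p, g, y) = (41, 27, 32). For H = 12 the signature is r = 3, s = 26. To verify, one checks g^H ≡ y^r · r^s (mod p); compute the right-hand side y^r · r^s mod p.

Squares mod 41: 32^1≡32, 32^2≡40
3 = 2 + 1, so 32^3 ≡ 40·32 ≡ 9 (mod 41)
Squares mod 41: 3^1≡3, 3^2≡9, 3^4≡40, 3^8≡1, 3^16≡1
26 = 16 + 8 + 2, so 3^26 ≡ 1·1·9 ≡ 9 (mod 41)
y^r · r^s ≡ 9·9 = 81 ≡ 40 (mod 41)

40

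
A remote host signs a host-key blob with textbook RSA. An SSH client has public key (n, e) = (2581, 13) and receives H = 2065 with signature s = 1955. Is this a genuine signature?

s^13 mod 2581 = 824
The recovered value 824 does not match the digest 2065.

forged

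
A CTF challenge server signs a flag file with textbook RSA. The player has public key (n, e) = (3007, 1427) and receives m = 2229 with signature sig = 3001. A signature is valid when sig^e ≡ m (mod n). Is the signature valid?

sig^2 ≡ 3001^2 = 9006001 ≡ 36
sig^4 ≡ 36^2 = 1296
sig^8 ≡ 1296^2 = 1679616 ≡ 1710
sig^16 ≡ 1710^2 = 2924100 ≡ 1296
sig^32 ≡ 1296^2 = 1679616 ≡ 1710
sig^64 ≡ 1710^2 = 2924100 ≡ 1296
sig^128 ≡ 1296^2 = 1679616 ≡ 1710
sig^256 ≡ 1710^2 = 2924100 ≡ 1296
sig^512 ≡ 1296^2 = 1679616 ≡ 1710
sig^1024 ≡ 1710^2 = 2924100 ≡ 1296
1427 = 1024 + 256 + 128 + 16 + 2 + 1, so sig^1427 ≡ 1296·1296·1710·1296·36·3001 ≡ 501 (mod 3007)
The recovered value 501 does not match the digest 2229.

invalid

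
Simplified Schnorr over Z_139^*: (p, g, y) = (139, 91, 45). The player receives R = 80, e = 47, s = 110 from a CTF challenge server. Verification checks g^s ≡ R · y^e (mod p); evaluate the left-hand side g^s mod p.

125

91^2 = 8281 ≡ 80
91^4 ≡ 80^2 = 6400 ≡ 6
91^8 ≡ 6^2 = 36
91^16 ≡ 36^2 = 1296 ≡ 45
91^32 ≡ 45^2 = 2025 ≡ 79
91^64 ≡ 79^2 = 6241 ≡ 125
110 = 64 + 32 + 8 + 4 + 2, so 91^110 ≡ 125·79·36·6·80 ≡ 125 (mod 139)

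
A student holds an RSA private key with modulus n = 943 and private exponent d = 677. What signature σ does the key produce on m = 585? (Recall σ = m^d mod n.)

546

m^2 ≡ 585^2 = 342225 ≡ 859
m^4 ≡ 859^2 = 737881 ≡ 455
m^8 ≡ 455^2 = 207025 ≡ 508
m^16 ≡ 508^2 = 258064 ≡ 625
m^32 ≡ 625^2 = 390625 ≡ 223
m^64 ≡ 223^2 = 49729 ≡ 693
m^128 ≡ 693^2 = 480249 ≡ 262
m^256 ≡ 262^2 = 68644 ≡ 748
m^512 ≡ 748^2 = 559504 ≡ 305
677 = 512 + 128 + 32 + 4 + 1, so m^677 ≡ 305·262·223·455·585 ≡ 546 (mod 943)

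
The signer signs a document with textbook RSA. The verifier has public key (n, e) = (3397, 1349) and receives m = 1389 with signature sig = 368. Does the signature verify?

verifies

sig^2 ≡ 368^2 = 135424 ≡ 2941
sig^4 ≡ 2941^2 = 8649481 ≡ 719
sig^8 ≡ 719^2 = 516961 ≡ 617
sig^16 ≡ 617^2 = 380689 ≡ 225
sig^32 ≡ 225^2 = 50625 ≡ 3067
sig^64 ≡ 3067^2 = 9406489 ≡ 196
sig^128 ≡ 196^2 = 38416 ≡ 1049
sig^256 ≡ 1049^2 = 1100401 ≡ 3170
sig^512 ≡ 3170^2 = 10048900 ≡ 574
sig^1024 ≡ 574^2 = 329476 ≡ 3364
1349 = 1024 + 256 + 64 + 4 + 1, so sig^1349 ≡ 3364·3170·196·719·368 ≡ 1389 (mod 3397)
1389 = m, so the signature checks out.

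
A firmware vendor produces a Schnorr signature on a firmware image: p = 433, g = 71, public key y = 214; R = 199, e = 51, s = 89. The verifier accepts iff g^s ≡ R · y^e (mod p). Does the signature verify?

does not verify

g^s mod p:
71^89 mod 433 = 170
R · y^e mod p:
214^51 mod 433 = 330
199·330 = 65670 ≡ 287 (mod 433)
170 ≠ 287; the check fails.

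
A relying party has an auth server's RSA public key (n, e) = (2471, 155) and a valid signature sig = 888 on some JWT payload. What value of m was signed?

524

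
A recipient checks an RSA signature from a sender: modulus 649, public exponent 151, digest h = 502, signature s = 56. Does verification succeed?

Squares mod 649: s^1≡56, s^2≡540, s^4≡199, s^8≡12, s^16≡144, s^32≡617, s^64≡375, s^128≡441
151 = 128 + 16 + 4 + 2 + 1, so s^151 ≡ 441·144·199·540·56 ≡ 628 (mod 649)
628 ≠ 502, so verification fails.

fails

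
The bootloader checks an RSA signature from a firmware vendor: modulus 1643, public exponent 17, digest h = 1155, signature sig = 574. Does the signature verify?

verifies

sig^2 ≡ 574^2 = 329476 ≡ 876
sig^4 ≡ 876^2 = 767376 ≡ 95
sig^8 ≡ 95^2 = 9025 ≡ 810
sig^16 ≡ 810^2 = 656100 ≡ 543
17 = 16 + 1, so sig^17 ≡ 543·574 ≡ 1155 (mod 1643)
sig^17 mod 1643 = 1155 matches h.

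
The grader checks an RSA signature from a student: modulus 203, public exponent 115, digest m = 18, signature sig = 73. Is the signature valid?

invalid

sig^2 ≡ 73^2 = 5329 ≡ 51
sig^4 ≡ 51^2 = 2601 ≡ 165
sig^8 ≡ 165^2 = 27225 ≡ 23
sig^16 ≡ 23^2 = 529 ≡ 123
sig^32 ≡ 123^2 = 15129 ≡ 107
sig^64 ≡ 107^2 = 11449 ≡ 81
115 = 64 + 32 + 16 + 2 + 1, so sig^115 ≡ 81·107·123·51·73 ≡ 185 (mod 203)
185 ≠ 18, so verification fails.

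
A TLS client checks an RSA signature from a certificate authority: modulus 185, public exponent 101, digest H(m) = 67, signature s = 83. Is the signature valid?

invalid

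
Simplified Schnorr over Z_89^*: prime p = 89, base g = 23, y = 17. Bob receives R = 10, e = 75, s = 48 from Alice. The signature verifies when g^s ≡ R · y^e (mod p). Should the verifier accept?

g^s mod p:
23^48 mod 89 = 64
R · y^e mod p:
17^75 mod 89 = 42
10·42 = 420 ≡ 64 (mod 89)
64 ≡ 64 (mod 89); signature holds.

accept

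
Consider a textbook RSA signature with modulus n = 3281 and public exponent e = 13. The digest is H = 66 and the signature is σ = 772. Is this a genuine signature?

σ^2 ≡ 772^2 = 595984 ≡ 2123
σ^4 ≡ 2123^2 = 4507129 ≡ 2316
σ^8 ≡ 2316^2 = 5363856 ≡ 2702
13 = 8 + 4 + 1, so σ^13 ≡ 2702·2316·772 ≡ 193 (mod 3281)
σ^13 mod 3281 = 193, but H = 66.

forged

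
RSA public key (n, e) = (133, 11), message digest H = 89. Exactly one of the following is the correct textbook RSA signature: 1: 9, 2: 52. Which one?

2

Candidate 1: 9^2 = 81; 9^4 ≡ 81^2 = 6561 ≡ 44; 9^8 ≡ 44^2 = 1936 ≡ 74; 11 = 8 + 2 + 1, so 9^11 ≡ 74·81·9 ≡ 81 (mod 133)
Candidate 2: 52^2 = 2704 ≡ 44; 52^4 ≡ 44^2 = 1936 ≡ 74; 52^8 ≡ 74^2 = 5476 ≡ 23; 11 = 8 + 2 + 1, so 52^11 ≡ 23·44·52 ≡ 89 (mod 133)
  → matches H = 89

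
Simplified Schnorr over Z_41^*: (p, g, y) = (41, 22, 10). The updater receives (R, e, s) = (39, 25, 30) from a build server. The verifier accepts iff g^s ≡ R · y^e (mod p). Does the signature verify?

does not verify

g^s mod p:
22^2 = 484 ≡ 33
22^4 ≡ 33^2 = 1089 ≡ 23
22^8 ≡ 23^2 = 529 ≡ 37
22^16 ≡ 37^2 = 1369 ≡ 16
30 = 16 + 8 + 4 + 2, so 22^30 ≡ 16·37·23·33 ≡ 9 (mod 41)
R · y^e mod p:
10^2 = 100 ≡ 18
10^4 ≡ 18^2 = 324 ≡ 37
10^8 ≡ 37^2 = 1369 ≡ 16
10^16 ≡ 16^2 = 256 ≡ 10
25 = 16 + 8 + 1, so 10^25 ≡ 10·16·10 ≡ 1 (mod 41)
39·1 = 39 ≡ 39 (mod 41)
9 ≠ 39; the check fails.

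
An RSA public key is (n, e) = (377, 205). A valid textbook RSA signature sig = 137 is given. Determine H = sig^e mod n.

72

Squares mod 377: sig^1≡137, sig^2≡296, sig^4≡152, sig^8≡107, sig^16≡139, sig^32≡94, sig^64≡165, sig^128≡81
205 = 128 + 64 + 8 + 4 + 1, so sig^205 ≡ 81·165·107·152·137 ≡ 72 (mod 377)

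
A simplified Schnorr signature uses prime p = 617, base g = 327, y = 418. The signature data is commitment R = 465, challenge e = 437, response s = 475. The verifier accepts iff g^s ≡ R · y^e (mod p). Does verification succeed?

fails

g^s mod p:
327^475 mod 617 = 69
R · y^e mod p:
418^437 mod 617 = 175
465·175 = 81375 ≡ 548 (mod 617)
69 ≠ 548; the check fails.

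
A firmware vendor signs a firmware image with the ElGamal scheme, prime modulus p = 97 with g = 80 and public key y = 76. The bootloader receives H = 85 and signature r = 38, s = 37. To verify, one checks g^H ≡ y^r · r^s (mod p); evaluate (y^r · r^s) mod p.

74

Squares mod 97: 76^1≡76, 76^2≡53, 76^4≡93, 76^8≡16, 76^16≡62, 76^32≡61
38 = 32 + 4 + 2, so 76^38 ≡ 61·93·53 ≡ 66 (mod 97)
Squares mod 97: 38^1≡38, 38^2≡86, 38^4≡24, 38^8≡91, 38^16≡36, 38^32≡35
37 = 32 + 4 + 1, so 38^37 ≡ 35·24·38 ≡ 7 (mod 97)
y^r · r^s ≡ 66·7 = 462 ≡ 74 (mod 97)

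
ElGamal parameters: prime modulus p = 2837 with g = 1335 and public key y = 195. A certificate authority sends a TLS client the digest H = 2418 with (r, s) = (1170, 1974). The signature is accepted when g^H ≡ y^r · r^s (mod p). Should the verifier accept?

Left side g^H mod p:
1335^2 = 1782225 ≡ 589
1335^4 ≡ 589^2 = 346921 ≡ 807
1335^8 ≡ 807^2 = 651249 ≡ 1576
1335^16 ≡ 1576^2 = 2483776 ≡ 1401
1335^32 ≡ 1401^2 = 1962801 ≡ 2434
1335^64 ≡ 2434^2 = 5924356 ≡ 700
1335^128 ≡ 700^2 = 490000 ≡ 2036
1335^256 ≡ 2036^2 = 4145296 ≡ 439
1335^512 ≡ 439^2 = 192721 ≡ 2642
1335^1024 ≡ 2642^2 = 6980164 ≡ 1144
1335^2048 ≡ 1144^2 = 1308736 ≡ 879
2418 = 2048 + 256 + 64 + 32 + 16 + 2, so 1335^2418 ≡ 879·439·700·2434·1401·589 ≡ 102 (mod 2837)
Right side y^r · r^s mod p:
195^2 = 38025 ≡ 1144
195^4 ≡ 1144^2 = 1308736 ≡ 879
195^8 ≡ 879^2 = 772641 ≡ 977
195^16 ≡ 977^2 = 954529 ≡ 1297
195^32 ≡ 1297^2 = 1682209 ≡ 2705
195^64 ≡ 2705^2 = 7317025 ≡ 402
195^128 ≡ 402^2 = 161604 ≡ 2732
195^256 ≡ 2732^2 = 7463824 ≡ 2514
195^512 ≡ 2514^2 = 6320196 ≡ 2197
195^1024 ≡ 2197^2 = 4826809 ≡ 1072
1170 = 1024 + 128 + 16 + 2, so 195^1170 ≡ 1072·2732·1297·1144 ≡ 1455 (mod 2837)
1170^2 = 1368900 ≡ 1466
1170^4 ≡ 1466^2 = 2149156 ≡ 1547
1170^8 ≡ 1547^2 = 2393209 ≡ 1618
1170^16 ≡ 1618^2 = 2617924 ≡ 2210
1170^32 ≡ 2210^2 = 4884100 ≡ 1623
1170^64 ≡ 1623^2 = 2634129 ≡ 1393
1170^128 ≡ 1393^2 = 1940449 ≡ 2778
1170^256 ≡ 2778^2 = 7717284 ≡ 644
1170^512 ≡ 644^2 = 414736 ≡ 534
1170^1024 ≡ 534^2 = 285156 ≡ 1456
1974 = 1024 + 512 + 256 + 128 + 32 + 16 + 4 + 2, so 1170^1974 ≡ 1456·534·644·2778·1623·2210·1547·1466 ≡ 2401 (mod 2837)
1455·2401 = 3493455 ≡ 1108 (mod 2837)
102 ≠ 1108, so verification fails.

reject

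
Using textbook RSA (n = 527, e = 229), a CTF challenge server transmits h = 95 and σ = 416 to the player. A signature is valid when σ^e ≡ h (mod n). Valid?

Squares mod 527: σ^1≡416, σ^2≡200, σ^4≡475, σ^8≡69, σ^16≡18, σ^32≡324, σ^64≡103, σ^128≡69
229 = 128 + 64 + 32 + 4 + 1, so σ^229 ≡ 69·103·324·475·416 ≡ 145 (mod 527)
The recovered value 145 does not match the digest 95.

no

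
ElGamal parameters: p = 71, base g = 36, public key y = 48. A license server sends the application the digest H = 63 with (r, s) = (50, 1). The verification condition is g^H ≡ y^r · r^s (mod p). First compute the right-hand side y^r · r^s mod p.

48^2 = 2304 ≡ 32
48^4 ≡ 32^2 = 1024 ≡ 30
48^8 ≡ 30^2 = 900 ≡ 48
48^16 ≡ 48^2 = 2304 ≡ 32
48^32 ≡ 32^2 = 1024 ≡ 30
50 = 32 + 16 + 2, so 48^50 ≡ 30·32·32 ≡ 48 (mod 71)
50^1 mod 71 = 50
y^r · r^s ≡ 48·50 = 2400 ≡ 57 (mod 71)

57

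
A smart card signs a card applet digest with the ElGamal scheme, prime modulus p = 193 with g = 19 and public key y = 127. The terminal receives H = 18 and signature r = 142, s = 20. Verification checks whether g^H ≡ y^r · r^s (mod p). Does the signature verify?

Left side g^H mod p:
19^2 = 361 ≡ 168
19^4 ≡ 168^2 = 28224 ≡ 46
19^8 ≡ 46^2 = 2116 ≡ 186
19^16 ≡ 186^2 = 34596 ≡ 49
18 = 16 + 2, so 19^18 ≡ 49·168 ≡ 126 (mod 193)
Right side y^r · r^s mod p:
127^2 = 16129 ≡ 110
127^4 ≡ 110^2 = 12100 ≡ 134
127^8 ≡ 134^2 = 17956 ≡ 7
127^16 ≡ 7^2 = 49
127^32 ≡ 49^2 = 2401 ≡ 85
127^64 ≡ 85^2 = 7225 ≡ 84
127^128 ≡ 84^2 = 7056 ≡ 108
142 = 128 + 8 + 4 + 2, so 127^142 ≡ 108·7·134·110 ≡ 6 (mod 193)
142^2 = 20164 ≡ 92
142^4 ≡ 92^2 = 8464 ≡ 165
142^8 ≡ 165^2 = 27225 ≡ 12
142^16 ≡ 12^2 = 144
20 = 16 + 4, so 142^20 ≡ 144·165 ≡ 21 (mod 193)
6·21 = 126 ≡ 126 (mod 193)
126 ≡ 126 (mod 193), so the signature is genuine.

verifies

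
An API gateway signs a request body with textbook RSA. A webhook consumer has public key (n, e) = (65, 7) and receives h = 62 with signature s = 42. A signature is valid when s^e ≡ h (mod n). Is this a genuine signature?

s^7 mod 65 = 3
s^7 mod 65 = 3, but h = 62.

forged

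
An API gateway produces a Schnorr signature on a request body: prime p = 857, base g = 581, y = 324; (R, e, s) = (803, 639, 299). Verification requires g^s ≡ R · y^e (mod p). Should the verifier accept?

g^s mod p:
Squares mod 857: 581^1≡581, 581^2≡760, 581^4≡839, 581^8≡324, 581^16≡422, 581^32≡685, 581^64≡446, 581^128≡92, 581^256≡751
299 = 256 + 32 + 8 + 2 + 1, so 581^299 ≡ 751·685·324·760·581 ≡ 159 (mod 857)
R · y^e mod p:
Squares mod 857: 324^1≡324, 324^2≡422, 324^4≡685, 324^8≡446, 324^16≡92, 324^32≡751, 324^64≡95, 324^128≡455, 324^256≡488, 324^512≡755
639 = 512 + 64 + 32 + 16 + 8 + 4 + 2 + 1, so 324^639 ≡ 755·95·751·92·446·685·422·324 ≡ 317 (mod 857)
803·317 = 254551 ≡ 22 (mod 857)
159 ≠ 22; the check fails.

reject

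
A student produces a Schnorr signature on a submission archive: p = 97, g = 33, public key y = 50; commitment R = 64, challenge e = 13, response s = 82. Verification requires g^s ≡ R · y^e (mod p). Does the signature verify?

g^s mod p:
33^2 = 1089 ≡ 22
33^4 ≡ 22^2 = 484 ≡ 96
33^8 ≡ 96^2 = 9216 ≡ 1
33^16 ≡ 1^2 = 1
33^32 ≡ 1^2 = 1
33^64 ≡ 1^2 = 1
82 = 64 + 16 + 2, so 33^82 ≡ 1·1·22 ≡ 22 (mod 97)
R · y^e mod p:
50^2 = 2500 ≡ 75
50^4 ≡ 75^2 = 5625 ≡ 96
50^8 ≡ 96^2 = 9216 ≡ 1
13 = 8 + 4 + 1, so 50^13 ≡ 1·96·50 ≡ 47 (mod 97)
64·47 = 3008 ≡ 1 (mod 97)
22 ≠ 1; the check fails.

does not verify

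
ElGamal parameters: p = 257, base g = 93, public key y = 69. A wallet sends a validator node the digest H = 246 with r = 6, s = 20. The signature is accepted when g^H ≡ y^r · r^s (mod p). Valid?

Left side g^H mod p:
Squares mod 257: 93^1≡93, 93^2≡168, 93^4≡211, 93^8≡60, 93^16≡2, 93^32≡4, 93^64≡16, 93^128≡256
246 = 128 + 64 + 32 + 16 + 4 + 2, so 93^246 ≡ 256·16·4·2·211·168 ≡ 248 (mod 257)
Right side y^r · r^s mod p:
Squares mod 257: 69^1≡69, 69^2≡135, 69^4≡235
6 = 4 + 2, so 69^6 ≡ 235·135 ≡ 114 (mod 257)
Squares mod 257: 6^1≡6, 6^2≡36, 6^4≡11, 6^8≡121, 6^16≡249
20 = 16 + 4, so 6^20 ≡ 249·11 ≡ 169 (mod 257)
114·169 = 19266 ≡ 248 (mod 257)
248 ≡ 248 (mod 257), so the signature is genuine.

yes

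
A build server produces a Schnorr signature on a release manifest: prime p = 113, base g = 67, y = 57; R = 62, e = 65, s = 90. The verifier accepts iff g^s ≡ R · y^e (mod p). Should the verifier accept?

accept

g^s mod p:
Squares mod 113: 67^1≡67, 67^2≡82, 67^4≡57, 67^8≡85, 67^16≡106, 67^32≡49, 67^64≡28
90 = 64 + 16 + 8 + 2, so 67^90 ≡ 28·106·85·82 ≡ 50 (mod 113)
R · y^e mod p:
Squares mod 113: 57^1≡57, 57^2≡85, 57^4≡106, 57^8≡49, 57^16≡28, 57^32≡106, 57^64≡49
65 = 64 + 1, so 57^65 ≡ 49·57 ≡ 81 (mod 113)
62·81 = 5022 ≡ 50 (mod 113)
50 ≡ 50 (mod 113); signature holds.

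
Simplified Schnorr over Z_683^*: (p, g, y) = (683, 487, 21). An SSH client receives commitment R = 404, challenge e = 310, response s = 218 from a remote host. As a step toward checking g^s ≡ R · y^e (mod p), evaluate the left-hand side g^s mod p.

487^2 = 237169 ≡ 168
487^4 ≡ 168^2 = 28224 ≡ 221
487^8 ≡ 221^2 = 48841 ≡ 348
487^16 ≡ 348^2 = 121104 ≡ 213
487^32 ≡ 213^2 = 45369 ≡ 291
487^64 ≡ 291^2 = 84681 ≡ 672
487^128 ≡ 672^2 = 451584 ≡ 121
218 = 128 + 64 + 16 + 8 + 2, so 487^218 ≡ 121·672·213·348·168 ≡ 183 (mod 683)

183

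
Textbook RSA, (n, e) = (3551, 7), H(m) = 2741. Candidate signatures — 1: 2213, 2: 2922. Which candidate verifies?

1

Candidate 1: 2213^7 mod 3551 = 2741
  → matches H(m) = 2741
Candidate 2: 2922^7 mod 3551 = 347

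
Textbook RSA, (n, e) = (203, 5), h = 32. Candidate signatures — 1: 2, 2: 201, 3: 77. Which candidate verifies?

1

Candidate 1: Squares mod 203: 2^1≡2, 2^2≡4, 2^4≡16; 5 = 4 + 1, so 2^5 ≡ 16·2 ≡ 32 (mod 203)
  → matches h = 32
Candidate 2: Squares mod 203: 201^1≡201, 201^2≡4, 201^4≡16; 5 = 4 + 1, so 201^5 ≡ 16·201 ≡ 171 (mod 203)
Candidate 3: Squares mod 203: 77^1≡77, 77^2≡42, 77^4≡140; 5 = 4 + 1, so 77^5 ≡ 140·77 ≡ 21 (mod 203)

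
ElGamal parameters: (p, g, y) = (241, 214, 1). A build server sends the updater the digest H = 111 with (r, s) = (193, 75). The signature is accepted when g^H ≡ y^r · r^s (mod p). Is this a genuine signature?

forged

Left side g^H mod p:
Squares mod 241: 214^1≡214, 214^2≡6, 214^4≡36, 214^8≡91, 214^16≡87, 214^32≡98, 214^64≡205
111 = 64 + 32 + 8 + 4 + 2 + 1, so 214^111 ≡ 205·98·91·36·6·214 ≡ 41 (mod 241)
Right side y^r · r^s mod p:
Squares mod 241: 1^1≡1, 1^2≡1, 1^4≡1, 1^8≡1, 1^16≡1, 1^32≡1, 1^64≡1, 1^128≡1
193 = 128 + 64 + 1, so 1^193 ≡ 1·1·1 ≡ 1 (mod 241)
Squares mod 241: 193^1≡193, 193^2≡135, 193^4≡150, 193^8≡87, 193^16≡98, 193^32≡205, 193^64≡91
75 = 64 + 8 + 2 + 1, so 193^75 ≡ 91·87·135·193 ≡ 233 (mod 241)
1·233 = 233 ≡ 233 (mod 241)
41 ≠ 233, so verification fails.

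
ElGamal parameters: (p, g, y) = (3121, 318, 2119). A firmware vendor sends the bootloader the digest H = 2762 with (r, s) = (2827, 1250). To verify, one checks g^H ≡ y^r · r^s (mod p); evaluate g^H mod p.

1252

Squares mod 3121: 318^1≡318, 318^2≡1252, 318^4≡762, 318^8≡138, 318^16≡318, 318^32≡1252, 318^64≡762, 318^128≡138, 318^256≡318, 318^512≡1252, 318^1024≡762, 318^2048≡138
2762 = 2048 + 512 + 128 + 64 + 8 + 2, so 318^2762 ≡ 138·1252·138·762·138·1252 ≡ 1252 (mod 3121)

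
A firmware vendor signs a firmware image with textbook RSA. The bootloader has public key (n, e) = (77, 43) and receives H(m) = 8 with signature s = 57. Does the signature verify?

Squares mod 77: s^1≡57, s^2≡15, s^4≡71, s^8≡36, s^16≡64, s^32≡15
43 = 32 + 8 + 2 + 1, so s^43 ≡ 15·36·15·57 ≡ 8 (mod 77)
s^43 mod 77 = 8 matches H(m).

verifies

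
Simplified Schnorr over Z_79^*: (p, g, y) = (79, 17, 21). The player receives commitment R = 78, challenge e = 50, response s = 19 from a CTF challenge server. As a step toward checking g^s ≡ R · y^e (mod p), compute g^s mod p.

17^2 = 289 ≡ 52
17^4 ≡ 52^2 = 2704 ≡ 18
17^8 ≡ 18^2 = 324 ≡ 8
17^16 ≡ 8^2 = 64
19 = 16 + 2 + 1, so 17^19 ≡ 64·52·17 ≡ 12 (mod 79)

12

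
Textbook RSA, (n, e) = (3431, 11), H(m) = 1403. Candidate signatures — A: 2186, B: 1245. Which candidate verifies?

B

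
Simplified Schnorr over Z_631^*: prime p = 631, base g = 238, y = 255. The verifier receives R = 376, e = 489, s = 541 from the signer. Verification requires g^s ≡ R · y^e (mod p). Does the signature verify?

verifies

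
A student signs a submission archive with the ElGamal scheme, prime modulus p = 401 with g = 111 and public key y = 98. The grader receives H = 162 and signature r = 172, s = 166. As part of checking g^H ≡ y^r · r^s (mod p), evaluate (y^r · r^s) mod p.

98^2 = 9604 ≡ 381
98^4 ≡ 381^2 = 145161 ≡ 400
98^8 ≡ 400^2 = 160000 ≡ 1
98^16 ≡ 1^2 = 1
98^32 ≡ 1^2 = 1
98^64 ≡ 1^2 = 1
98^128 ≡ 1^2 = 1
172 = 128 + 32 + 8 + 4, so 98^172 ≡ 1·1·1·400 ≡ 400 (mod 401)
172^2 = 29584 ≡ 311
172^4 ≡ 311^2 = 96721 ≡ 80
172^8 ≡ 80^2 = 6400 ≡ 385
172^16 ≡ 385^2 = 148225 ≡ 256
172^32 ≡ 256^2 = 65536 ≡ 173
172^64 ≡ 173^2 = 29929 ≡ 255
172^128 ≡ 255^2 = 65025 ≡ 63
166 = 128 + 32 + 4 + 2, so 172^166 ≡ 63·173·80·311 ≡ 93 (mod 401)
y^r · r^s ≡ 400·93 = 37200 ≡ 308 (mod 401)

308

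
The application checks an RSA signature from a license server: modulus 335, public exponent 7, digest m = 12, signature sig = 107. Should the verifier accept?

reject

Squares mod 335: sig^1≡107, sig^2≡59, sig^4≡131
7 = 4 + 2 + 1, so sig^7 ≡ 131·59·107 ≡ 223 (mod 335)
sig^7 mod 335 = 223, but m = 12.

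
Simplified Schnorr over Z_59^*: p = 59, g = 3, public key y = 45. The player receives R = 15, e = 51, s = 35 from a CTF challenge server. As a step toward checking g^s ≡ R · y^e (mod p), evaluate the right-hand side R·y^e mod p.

21

45^2 = 2025 ≡ 19
45^4 ≡ 19^2 = 361 ≡ 7
45^8 ≡ 7^2 = 49
45^16 ≡ 49^2 = 2401 ≡ 41
45^32 ≡ 41^2 = 1681 ≡ 29
51 = 32 + 16 + 2 + 1, so 45^51 ≡ 29·41·19·45 ≡ 25 (mod 59)
R · y^e ≡ 15·25 = 375 ≡ 21 (mod 59)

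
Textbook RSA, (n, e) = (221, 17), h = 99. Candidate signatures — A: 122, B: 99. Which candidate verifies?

B

Candidate A: Squares mod 221: 122^1≡122, 122^2≡77, 122^4≡183, 122^8≡118, 122^16≡1; 17 = 16 + 1, so 122^17 ≡ 1·122 ≡ 122 (mod 221)
Candidate B: Squares mod 221: 99^1≡99, 99^2≡77, 99^4≡183, 99^8≡118, 99^16≡1; 17 = 16 + 1, so 99^17 ≡ 1·99 ≡ 99 (mod 221)
  → matches h = 99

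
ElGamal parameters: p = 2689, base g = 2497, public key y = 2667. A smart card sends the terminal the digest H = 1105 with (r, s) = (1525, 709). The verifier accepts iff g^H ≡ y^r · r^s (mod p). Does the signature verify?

does not verify

Left side g^H mod p:
Squares mod 2689: 2497^1≡2497, 2497^2≡1907, 2497^4≡1121, 2497^8≡878, 2497^16≡1830, 2497^32≡1095, 2497^64≡2420, 2497^128≡2447, 2497^256≡2095, 2497^512≡577, 2497^1024≡2182
1105 = 1024 + 64 + 16 + 1, so 2497^1105 ≡ 2182·2420·1830·2497 ≡ 673 (mod 2689)
Right side y^r · r^s mod p:
Squares mod 2689: 2667^1≡2667, 2667^2≡484, 2667^4≡313, 2667^8≡1165, 2667^16≡1969, 2667^32≡2112, 2667^64≡2182, 2667^128≡1594, 2667^256≡2420, 2667^512≡2447, 2667^1024≡2095
1525 = 1024 + 256 + 128 + 64 + 32 + 16 + 4 + 1, so 2667^1525 ≡ 2095·2420·1594·2182·2112·1969·313·2667 ≡ 442 (mod 2689)
Squares mod 2689: 1525^1≡1525, 1525^2≡2329, 1525^4≡528, 1525^8≡1817, 1525^16≡2086, 1525^32≡594, 1525^64≡577, 1525^128≡2182, 1525^256≡1594, 1525^512≡2420
709 = 512 + 128 + 64 + 4 + 1, so 1525^709 ≡ 2420·2182·577·528·1525 ≡ 941 (mod 2689)
442·941 = 415922 ≡ 1816 (mod 2689)
673 ≠ 1816, so verification fails.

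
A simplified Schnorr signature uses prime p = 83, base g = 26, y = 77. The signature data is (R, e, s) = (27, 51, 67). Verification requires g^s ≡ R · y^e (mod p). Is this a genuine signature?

g^s mod p:
26^2 = 676 ≡ 12
26^4 ≡ 12^2 = 144 ≡ 61
26^8 ≡ 61^2 = 3721 ≡ 69
26^16 ≡ 69^2 = 4761 ≡ 30
26^32 ≡ 30^2 = 900 ≡ 70
26^64 ≡ 70^2 = 4900 ≡ 3
67 = 64 + 2 + 1, so 26^67 ≡ 3·12·26 ≡ 23 (mod 83)
R · y^e mod p:
77^2 = 5929 ≡ 36
77^4 ≡ 36^2 = 1296 ≡ 51
77^8 ≡ 51^2 = 2601 ≡ 28
77^16 ≡ 28^2 = 784 ≡ 37
77^32 ≡ 37^2 = 1369 ≡ 41
51 = 32 + 16 + 2 + 1, so 77^51 ≡ 41·37·36·77 ≡ 12 (mod 83)
27·12 = 324 ≡ 75 (mod 83)
23 ≠ 75; the check fails.

forged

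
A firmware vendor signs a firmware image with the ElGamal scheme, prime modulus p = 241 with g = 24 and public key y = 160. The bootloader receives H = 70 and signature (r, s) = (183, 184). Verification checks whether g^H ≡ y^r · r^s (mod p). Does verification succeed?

passes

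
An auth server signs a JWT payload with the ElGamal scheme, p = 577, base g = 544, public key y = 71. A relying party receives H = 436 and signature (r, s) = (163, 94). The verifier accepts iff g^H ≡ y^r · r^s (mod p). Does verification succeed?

Left side g^H mod p:
544^2 = 295936 ≡ 512
544^4 ≡ 512^2 = 262144 ≡ 186
544^8 ≡ 186^2 = 34596 ≡ 553
544^16 ≡ 553^2 = 305809 ≡ 576
544^32 ≡ 576^2 = 331776 ≡ 1
544^64 ≡ 1^2 = 1
544^128 ≡ 1^2 = 1
544^256 ≡ 1^2 = 1
436 = 256 + 128 + 32 + 16 + 4, so 544^436 ≡ 1·1·1·576·186 ≡ 391 (mod 577)
Right side y^r · r^s mod p:
71^2 = 5041 ≡ 425
71^4 ≡ 425^2 = 180625 ≡ 24
71^8 ≡ 24^2 = 576
71^16 ≡ 576^2 = 331776 ≡ 1
71^32 ≡ 1^2 = 1
71^64 ≡ 1^2 = 1
71^128 ≡ 1^2 = 1
163 = 128 + 32 + 2 + 1, so 71^163 ≡ 1·1·425·71 ≡ 171 (mod 577)
163^2 = 26569 ≡ 27
163^4 ≡ 27^2 = 729 ≡ 152
163^8 ≡ 152^2 = 23104 ≡ 24
163^16 ≡ 24^2 = 576
163^32 ≡ 576^2 = 331776 ≡ 1
163^64 ≡ 1^2 = 1
94 = 64 + 16 + 8 + 4 + 2, so 163^94 ≡ 1·576·24·152·27 ≡ 171 (mod 577)
171·171 = 29241 ≡ 391 (mod 577)
391 ≡ 391 (mod 577), so the signature is genuine.

passes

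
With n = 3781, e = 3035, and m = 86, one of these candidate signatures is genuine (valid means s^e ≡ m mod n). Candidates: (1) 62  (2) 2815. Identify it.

2

Candidate 1: 62^2 = 3844 ≡ 63; 62^4 ≡ 63^2 = 3969 ≡ 188; 62^8 ≡ 188^2 = 35344 ≡ 1315; 62^16 ≡ 1315^2 = 1729225 ≡ 1308; 62^32 ≡ 1308^2 = 1710864 ≡ 1852; 62^64 ≡ 1852^2 = 3429904 ≡ 537; 62^128 ≡ 537^2 = 288369 ≡ 1013; 62^256 ≡ 1013^2 = 1026169 ≡ 1518; 62^512 ≡ 1518^2 = 2304324 ≡ 1695; 62^1024 ≡ 1695^2 = 2873025 ≡ 3246; 62^2048 ≡ 3246^2 = 10536516 ≡ 2650; 3035 = 2048 + 512 + 256 + 128 + 64 + 16 + 8 + 2 + 1, so 62^3035 ≡ 2650·1695·1518·1013·537·1308·1315·63·62 ≡ 3046 (mod 3781)
Candidate 2: 2815^2 = 7924225 ≡ 3030; 2815^4 ≡ 3030^2 = 9180900 ≡ 632; 2815^8 ≡ 632^2 = 399424 ≡ 2419; 2815^16 ≡ 2419^2 = 5851561 ≡ 2354; 2815^32 ≡ 2354^2 = 5541316 ≡ 2151; 2815^64 ≡ 2151^2 = 4626801 ≡ 2638; 2815^128 ≡ 2638^2 = 6959044 ≡ 2004; 2815^256 ≡ 2004^2 = 4016016 ≡ 594; 2815^512 ≡ 594^2 = 352836 ≡ 1203; 2815^1024 ≡ 1203^2 = 1447209 ≡ 2867; 2815^2048 ≡ 2867^2 = 8219689 ≡ 3576; 3035 = 2048 + 512 + 256 + 128 + 64 + 16 + 8 + 2 + 1, so 2815^3035 ≡ 3576·1203·594·2004·2638·2354·2419·3030·2815 ≡ 86 (mod 3781)
  → matches m = 86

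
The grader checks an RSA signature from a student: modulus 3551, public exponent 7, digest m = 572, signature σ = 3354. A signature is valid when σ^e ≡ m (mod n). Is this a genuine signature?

genuine

σ^2 ≡ 3354^2 = 11249316 ≡ 3299
σ^4 ≡ 3299^2 = 10883401 ≡ 3137
7 = 4 + 2 + 1, so σ^7 ≡ 3137·3299·3354 ≡ 572 (mod 3551)
σ^7 mod 3551 = 572 matches m.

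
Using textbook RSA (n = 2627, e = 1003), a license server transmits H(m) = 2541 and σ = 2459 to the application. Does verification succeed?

fails

Squares mod 2627: σ^1≡2459, σ^2≡1954, σ^4≡1085, σ^8≡329, σ^16≡534, σ^32≡1440, σ^64≡897, σ^128≡747, σ^256≡1085, σ^512≡329
1003 = 512 + 256 + 128 + 64 + 32 + 8 + 2 + 1, so σ^1003 ≡ 329·1085·747·897·1440·329·1954·2459 ≡ 1741 (mod 2627)
The recovered value 1741 does not match the digest 2541.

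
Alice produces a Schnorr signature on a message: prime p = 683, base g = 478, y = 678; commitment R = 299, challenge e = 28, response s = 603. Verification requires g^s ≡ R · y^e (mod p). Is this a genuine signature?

forged

g^s mod p:
478^2 = 228484 ≡ 362
478^4 ≡ 362^2 = 131044 ≡ 591
478^8 ≡ 591^2 = 349281 ≡ 268
478^16 ≡ 268^2 = 71824 ≡ 109
478^32 ≡ 109^2 = 11881 ≡ 270
478^64 ≡ 270^2 = 72900 ≡ 502
478^128 ≡ 502^2 = 252004 ≡ 660
478^256 ≡ 660^2 = 435600 ≡ 529
478^512 ≡ 529^2 = 279841 ≡ 494
603 = 512 + 64 + 16 + 8 + 2 + 1, so 478^603 ≡ 494·502·109·268·362·478 ≡ 514 (mod 683)
R · y^e mod p:
678^2 = 459684 ≡ 25
678^4 ≡ 25^2 = 625
678^8 ≡ 625^2 = 390625 ≡ 632
678^16 ≡ 632^2 = 399424 ≡ 552
28 = 16 + 8 + 4, so 678^28 ≡ 552·632·625 ≡ 446 (mod 683)
299·446 = 133354 ≡ 169 (mod 683)
514 ≠ 169; the check fails.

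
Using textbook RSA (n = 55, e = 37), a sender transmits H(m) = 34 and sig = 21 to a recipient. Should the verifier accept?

sig^2 ≡ 21^2 = 441 ≡ 1
sig^4 ≡ 1^2 = 1
sig^8 ≡ 1^2 = 1
sig^16 ≡ 1^2 = 1
sig^32 ≡ 1^2 = 1
37 = 32 + 4 + 1, so sig^37 ≡ 1·1·21 ≡ 21 (mod 55)
21 ≠ 34, so verification fails.

reject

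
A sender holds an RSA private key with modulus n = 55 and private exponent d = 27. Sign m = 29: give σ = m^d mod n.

39

m^27 mod 55 = 39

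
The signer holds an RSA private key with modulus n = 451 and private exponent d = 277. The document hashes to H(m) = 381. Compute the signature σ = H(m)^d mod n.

(H(m))^2 ≡ 381^2 = 145161 ≡ 390
(H(m))^4 ≡ 390^2 = 152100 ≡ 113
(H(m))^8 ≡ 113^2 = 12769 ≡ 141
(H(m))^16 ≡ 141^2 = 19881 ≡ 37
(H(m))^32 ≡ 37^2 = 1369 ≡ 16
(H(m))^64 ≡ 16^2 = 256
(H(m))^128 ≡ 256^2 = 65536 ≡ 141
(H(m))^256 ≡ 141^2 = 19881 ≡ 37
277 = 256 + 16 + 4 + 1, so (H(m))^277 ≡ 37·37·113·381 ≡ 171 (mod 451)

171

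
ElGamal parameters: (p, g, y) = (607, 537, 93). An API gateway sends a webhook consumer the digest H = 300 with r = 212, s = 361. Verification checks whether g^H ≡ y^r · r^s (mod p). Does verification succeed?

Left side g^H mod p:
Squares mod 607: 537^1≡537, 537^2≡44, 537^4≡115, 537^8≡478, 537^16≡252, 537^32≡376, 537^64≡552, 537^128≡597, 537^256≡100
300 = 256 + 32 + 8 + 4, so 537^300 ≡ 100·376·478·115 ≡ 580 (mod 607)
Right side y^r · r^s mod p:
Squares mod 607: 93^1≡93, 93^2≡151, 93^4≡342, 93^8≡420, 93^16≡370, 93^32≡325, 93^64≡7, 93^128≡49
212 = 128 + 64 + 16 + 4, so 93^212 ≡ 49·7·370·342 ≡ 292 (mod 607)
Squares mod 607: 212^1≡212, 212^2≡26, 212^4≡69, 212^8≡512, 212^16≡527, 212^32≡330, 212^64≡247, 212^128≡309, 212^256≡182
361 = 256 + 64 + 32 + 8 + 1, so 212^361 ≡ 182·247·330·512·212 ≡ 418 (mod 607)
292·418 = 122056 ≡ 49 (mod 607)
580 ≠ 49, so verification fails.

fails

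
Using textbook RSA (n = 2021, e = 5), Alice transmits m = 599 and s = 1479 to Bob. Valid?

yes

s^2 ≡ 1479^2 = 2187441 ≡ 719
s^4 ≡ 719^2 = 516961 ≡ 1606
5 = 4 + 1, so s^5 ≡ 1606·1479 ≡ 599 (mod 2021)
599 = m, so the signature checks out.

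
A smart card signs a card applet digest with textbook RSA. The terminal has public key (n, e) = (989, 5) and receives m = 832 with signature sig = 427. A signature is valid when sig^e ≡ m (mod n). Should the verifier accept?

accept

Squares mod 989: sig^1≡427, sig^2≡353, sig^4≡984
5 = 4 + 1, so sig^5 ≡ 984·427 ≡ 832 (mod 989)
832 = m, so the signature checks out.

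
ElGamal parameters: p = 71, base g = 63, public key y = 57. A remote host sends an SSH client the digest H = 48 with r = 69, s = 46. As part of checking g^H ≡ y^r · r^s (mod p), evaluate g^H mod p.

16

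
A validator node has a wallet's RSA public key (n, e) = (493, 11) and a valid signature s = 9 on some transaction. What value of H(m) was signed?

457

s^2 ≡ 9^2 = 81
s^4 ≡ 81^2 = 6561 ≡ 152
s^8 ≡ 152^2 = 23104 ≡ 426
11 = 8 + 2 + 1, so s^11 ≡ 426·81·9 ≡ 457 (mod 493)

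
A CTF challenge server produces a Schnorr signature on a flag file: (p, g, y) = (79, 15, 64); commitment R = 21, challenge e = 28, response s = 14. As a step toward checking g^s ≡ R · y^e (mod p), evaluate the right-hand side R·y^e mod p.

64^28 mod 79 = 67
R · y^e ≡ 21·67 = 1407 ≡ 64 (mod 79)

64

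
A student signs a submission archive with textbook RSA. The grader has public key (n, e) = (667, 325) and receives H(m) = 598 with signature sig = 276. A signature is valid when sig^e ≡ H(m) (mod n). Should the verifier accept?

Squares mod 667: sig^1≡276, sig^2≡138, sig^4≡368, sig^8≡23, sig^16≡529, sig^32≡368, sig^64≡23, sig^128≡529, sig^256≡368
325 = 256 + 64 + 4 + 1, so sig^325 ≡ 368·23·368·276 ≡ 598 (mod 667)
sig^325 mod 667 = 598 matches H(m).

accept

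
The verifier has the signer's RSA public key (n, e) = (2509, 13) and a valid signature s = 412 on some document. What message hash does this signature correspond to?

308

s^2 ≡ 412^2 = 169744 ≡ 1641
s^4 ≡ 1641^2 = 2692881 ≡ 724
s^8 ≡ 724^2 = 524176 ≡ 2304
13 = 8 + 4 + 1, so s^13 ≡ 2304·724·412 ≡ 308 (mod 2509)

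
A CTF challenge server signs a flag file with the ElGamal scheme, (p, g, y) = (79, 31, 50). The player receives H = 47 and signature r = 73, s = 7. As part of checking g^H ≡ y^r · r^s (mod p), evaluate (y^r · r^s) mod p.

42

50^2 = 2500 ≡ 51
50^4 ≡ 51^2 = 2601 ≡ 73
50^8 ≡ 73^2 = 5329 ≡ 36
50^16 ≡ 36^2 = 1296 ≡ 32
50^32 ≡ 32^2 = 1024 ≡ 76
50^64 ≡ 76^2 = 5776 ≡ 9
73 = 64 + 8 + 1, so 50^73 ≡ 9·36·50 ≡ 5 (mod 79)
73^2 = 5329 ≡ 36
73^4 ≡ 36^2 = 1296 ≡ 32
7 = 4 + 2 + 1, so 73^7 ≡ 32·36·73 ≡ 40 (mod 79)
y^r · r^s ≡ 5·40 = 200 ≡ 42 (mod 79)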